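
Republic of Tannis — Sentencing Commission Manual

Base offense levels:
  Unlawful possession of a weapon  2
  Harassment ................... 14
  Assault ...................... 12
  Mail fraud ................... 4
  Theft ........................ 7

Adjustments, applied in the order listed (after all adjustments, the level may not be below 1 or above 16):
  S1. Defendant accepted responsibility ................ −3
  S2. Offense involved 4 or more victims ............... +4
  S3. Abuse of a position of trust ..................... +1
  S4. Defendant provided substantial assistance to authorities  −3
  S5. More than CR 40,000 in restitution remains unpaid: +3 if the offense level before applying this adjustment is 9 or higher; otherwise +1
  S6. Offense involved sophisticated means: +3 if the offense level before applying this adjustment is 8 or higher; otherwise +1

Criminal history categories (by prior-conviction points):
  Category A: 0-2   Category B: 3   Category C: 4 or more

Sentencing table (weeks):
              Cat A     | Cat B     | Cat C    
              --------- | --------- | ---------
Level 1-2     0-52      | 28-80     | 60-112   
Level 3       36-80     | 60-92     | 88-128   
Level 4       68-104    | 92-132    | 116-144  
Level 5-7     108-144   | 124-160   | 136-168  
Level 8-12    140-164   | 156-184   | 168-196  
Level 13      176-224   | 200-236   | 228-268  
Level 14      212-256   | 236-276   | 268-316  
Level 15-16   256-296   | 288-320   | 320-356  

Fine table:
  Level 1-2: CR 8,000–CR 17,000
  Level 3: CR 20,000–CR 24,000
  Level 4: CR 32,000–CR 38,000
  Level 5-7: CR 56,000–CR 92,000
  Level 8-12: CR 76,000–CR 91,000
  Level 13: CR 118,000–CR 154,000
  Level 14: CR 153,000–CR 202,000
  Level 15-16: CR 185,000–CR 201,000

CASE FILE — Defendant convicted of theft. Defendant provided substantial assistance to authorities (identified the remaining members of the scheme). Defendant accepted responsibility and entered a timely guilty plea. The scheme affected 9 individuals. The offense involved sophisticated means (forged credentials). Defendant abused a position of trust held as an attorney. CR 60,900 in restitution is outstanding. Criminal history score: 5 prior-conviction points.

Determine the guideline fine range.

CR 76,000–CR 91,000

Base offense level for theft: 7.
S1 applies: 7 − 3 = 4.
S2 applies: 4 + 4 = 8.
S3 applies: 8 + 1 = 9.
S4 applies: 9 − 3 = 6.
S5 applies (level before this adjustment is 6 < 9, so +1): 6 + 1 = 7.
S6 applies (level before this adjustment is 7 < 8, so +1): 7 + 1 = 8.
Final offense level: 8.
Level 8 falls in the 8-12 band.
Fine table: Level 8-12 → CR 76,000–CR 91,000.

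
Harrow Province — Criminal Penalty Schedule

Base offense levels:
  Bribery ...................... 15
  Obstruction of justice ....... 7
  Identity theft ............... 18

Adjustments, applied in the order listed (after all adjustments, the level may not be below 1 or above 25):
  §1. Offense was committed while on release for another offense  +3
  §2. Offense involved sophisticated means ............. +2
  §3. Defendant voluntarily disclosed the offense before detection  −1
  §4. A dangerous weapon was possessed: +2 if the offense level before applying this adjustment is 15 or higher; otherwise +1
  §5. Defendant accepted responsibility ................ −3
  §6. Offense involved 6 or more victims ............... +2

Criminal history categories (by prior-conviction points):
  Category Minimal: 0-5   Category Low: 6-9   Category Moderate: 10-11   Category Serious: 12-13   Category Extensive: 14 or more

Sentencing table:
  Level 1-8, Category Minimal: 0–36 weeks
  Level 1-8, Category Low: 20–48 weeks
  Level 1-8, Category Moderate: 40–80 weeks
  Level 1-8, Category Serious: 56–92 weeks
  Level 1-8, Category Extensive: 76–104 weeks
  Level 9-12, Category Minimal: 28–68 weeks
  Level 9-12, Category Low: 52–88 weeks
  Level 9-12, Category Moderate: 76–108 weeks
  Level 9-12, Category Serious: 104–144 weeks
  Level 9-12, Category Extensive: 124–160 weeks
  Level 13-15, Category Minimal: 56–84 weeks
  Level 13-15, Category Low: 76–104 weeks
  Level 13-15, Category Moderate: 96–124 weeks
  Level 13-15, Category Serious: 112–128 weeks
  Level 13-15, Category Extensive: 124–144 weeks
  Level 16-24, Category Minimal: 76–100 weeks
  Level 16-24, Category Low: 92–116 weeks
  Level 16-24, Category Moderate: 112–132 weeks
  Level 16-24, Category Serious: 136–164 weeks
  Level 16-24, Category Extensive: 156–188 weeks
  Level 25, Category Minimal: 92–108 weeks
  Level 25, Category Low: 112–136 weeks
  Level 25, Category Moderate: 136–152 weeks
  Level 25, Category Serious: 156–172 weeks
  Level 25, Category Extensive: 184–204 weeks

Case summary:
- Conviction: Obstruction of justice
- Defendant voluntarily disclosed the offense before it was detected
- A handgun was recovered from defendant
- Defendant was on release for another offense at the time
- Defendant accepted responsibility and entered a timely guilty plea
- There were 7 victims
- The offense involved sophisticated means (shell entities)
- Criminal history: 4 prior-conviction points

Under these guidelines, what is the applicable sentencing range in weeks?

28-68 weeks

Base offense level for obstruction of justice: 7.
§1 applies: 7 + 3 = 10.
§2 applies: 10 + 2 = 12.
§3 applies: 12 − 1 = 11.
§4 applies (level before this adjustment is 11 < 15, so +1): 11 + 1 = 12.
§5 applies: 12 − 3 = 9.
§6 applies: 9 + 2 = 11.
Final offense level: 11.
Criminal history: 4 prior points → Category Minimal (0-5).
Level 11 falls in the 9-12 band.
Grid: Level 9-12 × Category Minimal = 28-68 weeks.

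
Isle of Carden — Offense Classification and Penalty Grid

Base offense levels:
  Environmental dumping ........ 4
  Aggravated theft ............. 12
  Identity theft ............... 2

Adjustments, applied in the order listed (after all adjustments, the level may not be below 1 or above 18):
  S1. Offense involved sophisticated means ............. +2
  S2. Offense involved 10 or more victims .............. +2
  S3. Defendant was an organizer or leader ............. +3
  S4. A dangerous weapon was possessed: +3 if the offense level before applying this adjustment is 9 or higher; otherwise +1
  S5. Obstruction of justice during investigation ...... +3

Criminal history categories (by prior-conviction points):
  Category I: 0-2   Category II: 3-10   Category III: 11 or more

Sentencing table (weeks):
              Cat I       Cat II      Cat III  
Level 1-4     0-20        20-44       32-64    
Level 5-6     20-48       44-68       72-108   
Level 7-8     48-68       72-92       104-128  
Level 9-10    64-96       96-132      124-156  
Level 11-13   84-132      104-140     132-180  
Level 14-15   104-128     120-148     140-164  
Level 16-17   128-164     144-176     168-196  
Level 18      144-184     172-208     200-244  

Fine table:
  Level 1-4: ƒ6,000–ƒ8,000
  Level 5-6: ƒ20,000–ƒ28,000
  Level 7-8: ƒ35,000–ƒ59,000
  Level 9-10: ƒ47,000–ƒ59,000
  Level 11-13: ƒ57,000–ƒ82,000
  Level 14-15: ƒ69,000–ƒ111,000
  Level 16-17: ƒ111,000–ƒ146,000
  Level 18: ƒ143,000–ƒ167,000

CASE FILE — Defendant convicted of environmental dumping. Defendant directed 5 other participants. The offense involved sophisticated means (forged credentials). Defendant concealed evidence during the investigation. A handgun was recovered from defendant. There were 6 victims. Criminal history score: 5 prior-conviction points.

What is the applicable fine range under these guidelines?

Base offense level for environmental dumping: 4.
S1 applies: 4 + 2 = 6.
S3 applies: 6 + 3 = 9.
S4 applies (level before this adjustment is 9 ≥ 9, so +3): 9 + 3 = 12.
S5 applies: 12 + 3 = 15.
Final offense level: 15.
Level 15 falls in the 14-15 band.
Fine table: Level 14-15 → ƒ69,000–ƒ111,000.

ƒ69,000–ƒ111,000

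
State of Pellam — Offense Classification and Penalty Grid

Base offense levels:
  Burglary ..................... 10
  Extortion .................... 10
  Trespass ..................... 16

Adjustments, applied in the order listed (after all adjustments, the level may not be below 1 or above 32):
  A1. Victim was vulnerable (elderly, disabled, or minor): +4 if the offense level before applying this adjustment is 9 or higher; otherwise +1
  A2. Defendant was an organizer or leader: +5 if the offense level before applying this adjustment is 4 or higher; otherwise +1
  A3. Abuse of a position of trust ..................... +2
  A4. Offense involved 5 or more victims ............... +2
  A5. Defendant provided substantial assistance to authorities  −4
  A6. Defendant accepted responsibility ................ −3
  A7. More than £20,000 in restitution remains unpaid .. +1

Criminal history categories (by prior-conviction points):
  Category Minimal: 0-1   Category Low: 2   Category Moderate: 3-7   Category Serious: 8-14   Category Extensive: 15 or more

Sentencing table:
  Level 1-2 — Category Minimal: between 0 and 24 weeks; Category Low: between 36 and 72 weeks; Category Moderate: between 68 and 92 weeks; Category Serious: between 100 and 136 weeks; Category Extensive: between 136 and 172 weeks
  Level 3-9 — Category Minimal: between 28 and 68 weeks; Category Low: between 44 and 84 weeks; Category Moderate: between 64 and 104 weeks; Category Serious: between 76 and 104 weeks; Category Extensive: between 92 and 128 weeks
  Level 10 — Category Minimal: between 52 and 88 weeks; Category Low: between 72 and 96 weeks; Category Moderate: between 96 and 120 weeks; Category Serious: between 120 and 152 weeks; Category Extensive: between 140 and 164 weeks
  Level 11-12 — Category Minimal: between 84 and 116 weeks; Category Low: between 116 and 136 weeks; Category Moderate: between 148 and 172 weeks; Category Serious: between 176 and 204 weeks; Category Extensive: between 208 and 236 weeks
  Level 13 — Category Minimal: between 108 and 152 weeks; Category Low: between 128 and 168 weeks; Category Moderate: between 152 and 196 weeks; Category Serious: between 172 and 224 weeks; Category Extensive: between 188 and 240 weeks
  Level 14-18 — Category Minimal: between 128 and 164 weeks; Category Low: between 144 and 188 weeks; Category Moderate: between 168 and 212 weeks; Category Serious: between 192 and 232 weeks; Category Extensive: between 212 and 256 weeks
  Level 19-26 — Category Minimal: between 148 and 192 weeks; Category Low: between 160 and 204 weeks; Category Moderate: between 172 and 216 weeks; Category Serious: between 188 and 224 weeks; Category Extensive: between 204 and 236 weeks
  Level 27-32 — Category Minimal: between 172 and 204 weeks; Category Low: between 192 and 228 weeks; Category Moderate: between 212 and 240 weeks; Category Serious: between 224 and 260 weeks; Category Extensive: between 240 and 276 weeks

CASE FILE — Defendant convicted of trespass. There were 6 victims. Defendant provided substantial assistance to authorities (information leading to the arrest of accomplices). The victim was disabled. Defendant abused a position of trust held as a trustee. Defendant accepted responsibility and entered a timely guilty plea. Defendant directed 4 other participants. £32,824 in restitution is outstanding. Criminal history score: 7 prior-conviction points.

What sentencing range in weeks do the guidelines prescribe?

Base offense level for trespass: 16.
A1 applies (level before this adjustment is 16 ≥ 9, so +4): 16 + 4 = 20.
A2 applies (level before this adjustment is 20 ≥ 4, so +5): 20 + 5 = 25.
A3 applies: 25 + 2 = 27.
A4 applies: 27 + 2 = 29.
A5 applies: 29 − 4 = 25.
A6 applies: 25 − 3 = 22.
A7 applies: 22 + 1 = 23.
Final offense level: 23.
Criminal history: 7 prior points → Category Moderate (3-7).
Level 23 falls in the 19-26 band.
Grid: Level 19-26 × Category Moderate = 172-216 weeks.

172-216 weeks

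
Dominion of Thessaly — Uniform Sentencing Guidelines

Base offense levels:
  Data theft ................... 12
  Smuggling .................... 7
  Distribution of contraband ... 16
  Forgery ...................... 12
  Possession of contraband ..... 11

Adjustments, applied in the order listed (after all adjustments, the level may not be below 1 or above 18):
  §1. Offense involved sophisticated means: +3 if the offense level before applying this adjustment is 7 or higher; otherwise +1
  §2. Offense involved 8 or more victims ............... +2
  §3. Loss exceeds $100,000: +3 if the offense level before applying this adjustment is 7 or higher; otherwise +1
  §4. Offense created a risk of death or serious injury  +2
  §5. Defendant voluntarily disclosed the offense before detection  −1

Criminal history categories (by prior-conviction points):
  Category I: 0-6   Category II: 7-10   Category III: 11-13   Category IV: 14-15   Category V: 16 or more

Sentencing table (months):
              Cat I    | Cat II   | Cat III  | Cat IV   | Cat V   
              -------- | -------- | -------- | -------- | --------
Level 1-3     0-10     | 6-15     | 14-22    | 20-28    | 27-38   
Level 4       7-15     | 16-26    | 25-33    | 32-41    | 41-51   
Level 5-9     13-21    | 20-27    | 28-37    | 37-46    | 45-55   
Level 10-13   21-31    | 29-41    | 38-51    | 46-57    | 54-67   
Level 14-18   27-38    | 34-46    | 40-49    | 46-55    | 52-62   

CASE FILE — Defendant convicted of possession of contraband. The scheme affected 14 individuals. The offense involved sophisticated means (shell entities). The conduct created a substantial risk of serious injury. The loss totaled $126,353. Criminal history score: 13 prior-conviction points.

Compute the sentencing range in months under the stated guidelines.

Base offense level for possession of contraband: 11.
§1 applies (level before this adjustment is 11 ≥ 7, so +3): 11 + 3 = 14.
§2 applies: 14 + 2 = 16.
§3 applies (level before this adjustment is 16 ≥ 7, so +3): 16 + 3 = 19.
§4 applies: 19 + 2 = 21.
Level 21 exceeds the maximum of 18; capped at 18.
Final offense level: 18.
Criminal history: 13 prior points → Category III (11-13).
Level 18 falls in the 14-18 band.
Grid: Level 14-18 × Category III = 40-49 months.

40-49 months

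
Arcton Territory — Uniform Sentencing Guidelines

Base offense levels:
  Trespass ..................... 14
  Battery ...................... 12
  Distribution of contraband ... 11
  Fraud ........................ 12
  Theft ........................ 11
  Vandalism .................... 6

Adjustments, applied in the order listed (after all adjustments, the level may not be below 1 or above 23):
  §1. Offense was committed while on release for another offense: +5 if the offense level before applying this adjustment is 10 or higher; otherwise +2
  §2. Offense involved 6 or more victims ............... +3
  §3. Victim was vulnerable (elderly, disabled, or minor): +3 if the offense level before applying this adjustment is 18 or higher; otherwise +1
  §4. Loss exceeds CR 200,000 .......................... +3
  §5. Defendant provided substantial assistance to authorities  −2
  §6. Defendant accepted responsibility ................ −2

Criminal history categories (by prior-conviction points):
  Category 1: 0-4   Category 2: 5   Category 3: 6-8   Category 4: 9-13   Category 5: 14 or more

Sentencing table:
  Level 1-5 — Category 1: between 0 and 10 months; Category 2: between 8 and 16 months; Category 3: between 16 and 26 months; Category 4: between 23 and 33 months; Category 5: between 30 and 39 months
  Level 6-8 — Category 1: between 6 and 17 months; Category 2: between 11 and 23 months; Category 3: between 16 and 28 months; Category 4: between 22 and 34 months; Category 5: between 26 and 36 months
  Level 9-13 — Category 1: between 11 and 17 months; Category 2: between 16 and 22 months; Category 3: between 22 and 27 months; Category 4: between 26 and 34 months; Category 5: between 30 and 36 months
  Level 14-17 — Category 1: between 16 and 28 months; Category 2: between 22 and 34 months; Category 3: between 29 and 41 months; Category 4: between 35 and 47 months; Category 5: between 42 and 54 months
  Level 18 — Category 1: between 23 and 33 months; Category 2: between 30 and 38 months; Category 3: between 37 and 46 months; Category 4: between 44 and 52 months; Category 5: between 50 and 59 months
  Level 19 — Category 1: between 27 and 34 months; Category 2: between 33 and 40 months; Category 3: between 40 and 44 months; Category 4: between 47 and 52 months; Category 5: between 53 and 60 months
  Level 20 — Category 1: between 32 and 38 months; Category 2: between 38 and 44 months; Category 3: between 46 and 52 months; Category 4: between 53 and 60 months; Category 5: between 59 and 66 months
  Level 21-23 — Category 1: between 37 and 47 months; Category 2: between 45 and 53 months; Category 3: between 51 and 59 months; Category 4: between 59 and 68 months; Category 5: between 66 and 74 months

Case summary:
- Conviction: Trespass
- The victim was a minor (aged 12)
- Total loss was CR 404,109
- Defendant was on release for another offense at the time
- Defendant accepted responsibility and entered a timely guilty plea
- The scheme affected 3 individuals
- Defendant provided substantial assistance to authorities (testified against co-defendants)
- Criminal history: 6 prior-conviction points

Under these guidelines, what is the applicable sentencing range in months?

51-59 months

Base offense level for trespass: 14.
§1 applies (level before this adjustment is 14 ≥ 10, so +5): 14 + 5 = 19.
§2 does not apply.
§3 applies (level before this adjustment is 19 ≥ 18, so +3): 19 + 3 = 22.
§4 applies: 22 + 3 = 25.
§5 applies: 25 − 2 = 23.
§6 applies: 23 − 2 = 21.
Final offense level: 21.
Criminal history: 6 prior points → Category 3 (6-8).
Level 21 falls in the 21-23 band.
Grid: Level 21-23 × Category 3 = 51-59 months.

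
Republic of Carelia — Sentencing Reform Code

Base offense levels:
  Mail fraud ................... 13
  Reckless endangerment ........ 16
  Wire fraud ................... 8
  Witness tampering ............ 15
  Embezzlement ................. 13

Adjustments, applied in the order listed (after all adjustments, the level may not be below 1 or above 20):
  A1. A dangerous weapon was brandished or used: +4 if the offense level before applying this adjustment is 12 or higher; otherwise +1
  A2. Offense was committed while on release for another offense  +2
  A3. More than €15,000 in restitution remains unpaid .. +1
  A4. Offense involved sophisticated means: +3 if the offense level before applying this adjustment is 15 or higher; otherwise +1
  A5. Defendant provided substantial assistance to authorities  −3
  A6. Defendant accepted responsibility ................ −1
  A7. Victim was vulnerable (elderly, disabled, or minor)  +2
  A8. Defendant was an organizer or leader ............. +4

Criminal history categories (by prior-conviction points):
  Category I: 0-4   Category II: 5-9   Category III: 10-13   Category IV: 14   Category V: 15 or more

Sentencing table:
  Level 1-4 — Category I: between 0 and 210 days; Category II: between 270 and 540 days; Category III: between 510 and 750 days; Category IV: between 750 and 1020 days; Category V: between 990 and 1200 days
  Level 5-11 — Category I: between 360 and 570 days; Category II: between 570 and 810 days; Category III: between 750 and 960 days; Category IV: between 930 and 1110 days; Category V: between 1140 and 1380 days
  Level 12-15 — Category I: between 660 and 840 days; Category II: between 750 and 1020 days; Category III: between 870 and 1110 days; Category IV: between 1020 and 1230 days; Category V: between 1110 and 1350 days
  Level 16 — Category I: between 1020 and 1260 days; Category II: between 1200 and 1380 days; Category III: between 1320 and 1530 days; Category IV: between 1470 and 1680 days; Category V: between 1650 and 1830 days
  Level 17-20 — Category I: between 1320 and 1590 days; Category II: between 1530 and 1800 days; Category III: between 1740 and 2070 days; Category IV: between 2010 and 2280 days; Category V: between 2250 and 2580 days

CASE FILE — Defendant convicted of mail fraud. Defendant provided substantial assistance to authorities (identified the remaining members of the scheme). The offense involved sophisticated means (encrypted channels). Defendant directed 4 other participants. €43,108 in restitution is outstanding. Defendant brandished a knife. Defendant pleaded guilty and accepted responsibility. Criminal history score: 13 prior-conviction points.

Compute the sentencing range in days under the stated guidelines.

Base offense level for mail fraud: 13.
A1 applies (level before this adjustment is 13 ≥ 12, so +4): 13 + 4 = 17.
A3 applies: 17 + 1 = 18.
A4 applies (level before this adjustment is 18 ≥ 15, so +3): 18 + 3 = 21.
A5 applies: 21 − 3 = 18.
A6 applies: 18 − 1 = 17.
A8 applies: 17 + 4 = 21.
Level 21 exceeds the maximum of 20; capped at 20.
Final offense level: 20.
Criminal history: 13 prior points → Category III (10-13).
Level 20 falls in the 17-20 band.
Grid: Level 17-20 × Category III = 1740-2070 days.

1740-2070 days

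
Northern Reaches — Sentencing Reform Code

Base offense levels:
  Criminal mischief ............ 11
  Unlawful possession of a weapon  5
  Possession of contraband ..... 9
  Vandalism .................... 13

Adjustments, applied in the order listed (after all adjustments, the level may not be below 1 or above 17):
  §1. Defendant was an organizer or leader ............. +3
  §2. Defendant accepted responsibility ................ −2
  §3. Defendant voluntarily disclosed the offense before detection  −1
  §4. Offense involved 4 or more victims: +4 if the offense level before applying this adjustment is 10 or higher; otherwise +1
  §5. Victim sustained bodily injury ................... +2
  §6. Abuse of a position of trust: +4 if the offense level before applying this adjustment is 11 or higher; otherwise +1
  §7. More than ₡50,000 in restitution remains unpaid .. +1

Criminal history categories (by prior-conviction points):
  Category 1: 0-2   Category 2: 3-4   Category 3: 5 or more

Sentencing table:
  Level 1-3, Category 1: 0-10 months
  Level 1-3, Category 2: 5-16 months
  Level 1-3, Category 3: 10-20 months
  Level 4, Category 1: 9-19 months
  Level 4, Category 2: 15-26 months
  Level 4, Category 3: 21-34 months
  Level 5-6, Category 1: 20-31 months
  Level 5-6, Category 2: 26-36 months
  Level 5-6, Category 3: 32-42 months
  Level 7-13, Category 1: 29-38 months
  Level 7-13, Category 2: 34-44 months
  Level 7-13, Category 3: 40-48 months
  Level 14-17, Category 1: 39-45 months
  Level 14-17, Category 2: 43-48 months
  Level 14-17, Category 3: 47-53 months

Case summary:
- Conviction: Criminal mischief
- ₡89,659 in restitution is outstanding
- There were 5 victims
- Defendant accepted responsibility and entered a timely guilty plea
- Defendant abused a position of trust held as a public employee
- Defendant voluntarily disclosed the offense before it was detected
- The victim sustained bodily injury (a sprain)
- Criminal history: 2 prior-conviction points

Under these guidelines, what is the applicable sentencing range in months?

39-45 months

Base offense level for criminal mischief: 11.
§2 applies: 11 − 2 = 9.
§3 applies: 9 − 1 = 8.
§4 applies (level before this adjustment is 8 < 10, so +1): 8 + 1 = 9.
§5 applies: 9 + 2 = 11.
§6 applies (level before this adjustment is 11 ≥ 11, so +4): 11 + 4 = 15.
§7 applies: 15 + 1 = 16.
Final offense level: 16.
Criminal history: 2 prior points → Category 1 (0-2).
Level 16 falls in the 14-17 band.
Grid: Level 14-17 × Category 1 = 39-45 months.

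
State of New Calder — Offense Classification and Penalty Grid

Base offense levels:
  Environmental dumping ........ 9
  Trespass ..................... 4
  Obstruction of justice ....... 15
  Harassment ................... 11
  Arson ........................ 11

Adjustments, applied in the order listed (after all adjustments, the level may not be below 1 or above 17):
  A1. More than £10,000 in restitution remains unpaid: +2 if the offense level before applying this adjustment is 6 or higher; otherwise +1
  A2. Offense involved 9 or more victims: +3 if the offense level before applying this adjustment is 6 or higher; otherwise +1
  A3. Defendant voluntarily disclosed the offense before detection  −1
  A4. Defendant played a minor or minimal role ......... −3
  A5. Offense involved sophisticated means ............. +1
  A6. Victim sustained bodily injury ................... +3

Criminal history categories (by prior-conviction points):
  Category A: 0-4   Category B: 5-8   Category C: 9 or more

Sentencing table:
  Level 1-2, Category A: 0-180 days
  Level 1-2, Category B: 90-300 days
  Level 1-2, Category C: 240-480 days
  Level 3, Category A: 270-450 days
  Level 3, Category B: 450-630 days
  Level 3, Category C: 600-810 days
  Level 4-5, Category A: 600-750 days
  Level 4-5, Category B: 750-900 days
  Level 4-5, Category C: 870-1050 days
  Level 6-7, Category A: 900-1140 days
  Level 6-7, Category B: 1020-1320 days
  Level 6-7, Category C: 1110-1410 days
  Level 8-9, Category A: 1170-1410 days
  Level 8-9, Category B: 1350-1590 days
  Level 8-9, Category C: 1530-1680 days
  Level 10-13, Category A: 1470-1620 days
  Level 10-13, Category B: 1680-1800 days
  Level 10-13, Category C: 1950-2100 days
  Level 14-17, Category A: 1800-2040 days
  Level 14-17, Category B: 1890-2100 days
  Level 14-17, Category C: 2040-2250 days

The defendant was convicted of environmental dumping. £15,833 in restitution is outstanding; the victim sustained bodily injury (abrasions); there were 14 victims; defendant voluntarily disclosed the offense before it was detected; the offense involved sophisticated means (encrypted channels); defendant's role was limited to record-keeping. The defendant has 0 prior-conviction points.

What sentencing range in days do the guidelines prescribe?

Base offense level for environmental dumping: 9.
A1 applies (level before this adjustment is 9 ≥ 6, so +2): 9 + 2 = 11.
A2 applies (level before this adjustment is 11 ≥ 6, so +3): 11 + 3 = 14.
A3 applies: 14 − 1 = 13.
A4 applies: 13 − 3 = 10.
A5 applies: 10 + 1 = 11.
A6 applies: 11 + 3 = 14.
Final offense level: 14.
Criminal history: 0 prior points → Category A (0-4).
Level 14 falls in the 14-17 band.
Grid: Level 14-17 × Category A = 1800-2040 days.

1800-2040 days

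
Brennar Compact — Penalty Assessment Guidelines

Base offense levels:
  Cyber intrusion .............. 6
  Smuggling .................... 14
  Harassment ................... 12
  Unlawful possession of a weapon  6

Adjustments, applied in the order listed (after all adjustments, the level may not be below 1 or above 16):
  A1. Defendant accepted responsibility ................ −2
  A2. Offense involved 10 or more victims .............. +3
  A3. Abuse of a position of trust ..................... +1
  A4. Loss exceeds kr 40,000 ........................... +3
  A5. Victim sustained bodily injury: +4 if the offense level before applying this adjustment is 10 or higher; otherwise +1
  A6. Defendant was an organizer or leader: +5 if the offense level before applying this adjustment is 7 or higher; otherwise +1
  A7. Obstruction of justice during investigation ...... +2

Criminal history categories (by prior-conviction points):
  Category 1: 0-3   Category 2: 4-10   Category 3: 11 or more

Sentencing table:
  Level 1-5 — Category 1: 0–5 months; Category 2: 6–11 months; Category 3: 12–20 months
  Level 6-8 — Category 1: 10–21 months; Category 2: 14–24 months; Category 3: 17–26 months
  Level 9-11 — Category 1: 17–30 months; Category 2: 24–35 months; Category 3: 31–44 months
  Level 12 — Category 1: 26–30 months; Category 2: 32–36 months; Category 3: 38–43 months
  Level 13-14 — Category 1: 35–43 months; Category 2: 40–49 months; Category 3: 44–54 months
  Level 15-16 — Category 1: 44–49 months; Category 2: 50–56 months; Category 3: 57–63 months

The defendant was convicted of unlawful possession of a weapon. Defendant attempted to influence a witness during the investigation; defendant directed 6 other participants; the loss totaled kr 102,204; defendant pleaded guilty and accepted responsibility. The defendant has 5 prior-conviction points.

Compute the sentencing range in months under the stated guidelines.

Base offense level for unlawful possession of a weapon: 6.
A1 applies: 6 − 2 = 4.
A2 does not apply.
A4 applies: 4 + 3 = 7.
A6 applies (level before this adjustment is 7 ≥ 7, so +5): 7 + 5 = 12.
A7 applies: 12 + 2 = 14.
Final offense level: 14.
Criminal history: 5 prior points → Category 2 (4-10).
Level 14 falls in the 13-14 band.
Grid: Level 13-14 × Category 2 = 40-49 months.

40-49 months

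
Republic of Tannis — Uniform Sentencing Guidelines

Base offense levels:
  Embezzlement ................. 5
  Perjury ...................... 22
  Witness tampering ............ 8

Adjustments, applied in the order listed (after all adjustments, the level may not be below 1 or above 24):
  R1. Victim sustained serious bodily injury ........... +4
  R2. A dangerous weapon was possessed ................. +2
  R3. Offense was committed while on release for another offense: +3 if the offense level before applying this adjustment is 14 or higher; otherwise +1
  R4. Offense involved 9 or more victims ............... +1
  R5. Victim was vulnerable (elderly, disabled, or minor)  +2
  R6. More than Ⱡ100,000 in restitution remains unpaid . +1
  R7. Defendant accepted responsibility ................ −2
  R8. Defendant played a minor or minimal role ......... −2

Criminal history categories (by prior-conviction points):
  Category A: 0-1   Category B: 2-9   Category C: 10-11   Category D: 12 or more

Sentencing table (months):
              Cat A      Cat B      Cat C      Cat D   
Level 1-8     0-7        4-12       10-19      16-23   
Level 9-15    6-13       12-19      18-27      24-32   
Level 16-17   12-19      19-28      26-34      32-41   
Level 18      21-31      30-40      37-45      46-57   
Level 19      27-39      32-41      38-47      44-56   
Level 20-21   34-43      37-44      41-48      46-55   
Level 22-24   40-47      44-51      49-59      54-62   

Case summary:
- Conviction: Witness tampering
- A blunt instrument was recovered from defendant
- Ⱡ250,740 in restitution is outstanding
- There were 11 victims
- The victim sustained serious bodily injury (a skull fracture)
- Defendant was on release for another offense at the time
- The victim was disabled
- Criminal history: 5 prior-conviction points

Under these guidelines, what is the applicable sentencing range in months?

37-44 months

Base offense level for witness tampering: 8.
R1 applies: 8 + 4 = 12.
R2 applies: 12 + 2 = 14.
R3 applies (level before this adjustment is 14 ≥ 14, so +3): 14 + 3 = 17.
R4 applies: 17 + 1 = 18.
R5 applies: 18 + 2 = 20.
R6 applies: 20 + 1 = 21.
R7 does not apply.
R8 does not apply.
Final offense level: 21.
Criminal history: 5 prior points → Category B (2-9).
Level 21 falls in the 20-21 band.
Grid: Level 20-21 × Category B = 37-44 months.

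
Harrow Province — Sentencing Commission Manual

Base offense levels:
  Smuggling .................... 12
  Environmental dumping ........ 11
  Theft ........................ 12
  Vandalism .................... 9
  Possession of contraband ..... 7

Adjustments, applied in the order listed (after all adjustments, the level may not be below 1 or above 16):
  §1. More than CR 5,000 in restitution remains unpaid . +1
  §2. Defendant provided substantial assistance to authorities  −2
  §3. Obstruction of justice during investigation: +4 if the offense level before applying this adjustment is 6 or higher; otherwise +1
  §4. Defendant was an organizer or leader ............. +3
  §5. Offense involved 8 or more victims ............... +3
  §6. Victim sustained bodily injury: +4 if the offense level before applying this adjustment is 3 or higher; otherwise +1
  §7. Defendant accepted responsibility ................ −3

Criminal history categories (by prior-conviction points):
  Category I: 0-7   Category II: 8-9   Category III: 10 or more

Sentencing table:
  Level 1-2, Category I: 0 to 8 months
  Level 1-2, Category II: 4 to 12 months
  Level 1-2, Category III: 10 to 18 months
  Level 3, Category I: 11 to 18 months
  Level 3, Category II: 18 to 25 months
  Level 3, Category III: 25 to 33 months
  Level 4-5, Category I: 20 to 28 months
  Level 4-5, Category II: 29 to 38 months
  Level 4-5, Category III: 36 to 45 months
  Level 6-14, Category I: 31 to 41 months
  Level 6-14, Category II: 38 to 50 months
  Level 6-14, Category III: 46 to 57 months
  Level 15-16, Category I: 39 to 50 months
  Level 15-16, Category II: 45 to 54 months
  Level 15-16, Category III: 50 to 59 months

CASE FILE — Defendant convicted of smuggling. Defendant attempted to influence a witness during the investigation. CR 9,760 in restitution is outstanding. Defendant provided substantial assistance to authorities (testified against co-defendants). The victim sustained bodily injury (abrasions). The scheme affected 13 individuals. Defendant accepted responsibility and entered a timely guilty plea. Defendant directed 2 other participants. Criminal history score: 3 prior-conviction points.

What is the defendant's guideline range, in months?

39-50 months

Base offense level for smuggling: 12.
§1 applies: 12 + 1 = 13.
§2 applies: 13 − 2 = 11.
§3 applies (level before this adjustment is 11 ≥ 6, so +4): 11 + 4 = 15.
§4 applies: 15 + 3 = 18.
§5 applies: 18 + 3 = 21.
§6 applies (level before this adjustment is 21 ≥ 3, so +4): 21 + 4 = 25.
§7 applies: 25 − 3 = 22.
Level 22 exceeds the maximum of 16; capped at 16.
Final offense level: 16.
Criminal history: 3 prior points → Category I (0-7).
Level 16 falls in the 15-16 band.
Grid: Level 15-16 × Category I = 39-50 months.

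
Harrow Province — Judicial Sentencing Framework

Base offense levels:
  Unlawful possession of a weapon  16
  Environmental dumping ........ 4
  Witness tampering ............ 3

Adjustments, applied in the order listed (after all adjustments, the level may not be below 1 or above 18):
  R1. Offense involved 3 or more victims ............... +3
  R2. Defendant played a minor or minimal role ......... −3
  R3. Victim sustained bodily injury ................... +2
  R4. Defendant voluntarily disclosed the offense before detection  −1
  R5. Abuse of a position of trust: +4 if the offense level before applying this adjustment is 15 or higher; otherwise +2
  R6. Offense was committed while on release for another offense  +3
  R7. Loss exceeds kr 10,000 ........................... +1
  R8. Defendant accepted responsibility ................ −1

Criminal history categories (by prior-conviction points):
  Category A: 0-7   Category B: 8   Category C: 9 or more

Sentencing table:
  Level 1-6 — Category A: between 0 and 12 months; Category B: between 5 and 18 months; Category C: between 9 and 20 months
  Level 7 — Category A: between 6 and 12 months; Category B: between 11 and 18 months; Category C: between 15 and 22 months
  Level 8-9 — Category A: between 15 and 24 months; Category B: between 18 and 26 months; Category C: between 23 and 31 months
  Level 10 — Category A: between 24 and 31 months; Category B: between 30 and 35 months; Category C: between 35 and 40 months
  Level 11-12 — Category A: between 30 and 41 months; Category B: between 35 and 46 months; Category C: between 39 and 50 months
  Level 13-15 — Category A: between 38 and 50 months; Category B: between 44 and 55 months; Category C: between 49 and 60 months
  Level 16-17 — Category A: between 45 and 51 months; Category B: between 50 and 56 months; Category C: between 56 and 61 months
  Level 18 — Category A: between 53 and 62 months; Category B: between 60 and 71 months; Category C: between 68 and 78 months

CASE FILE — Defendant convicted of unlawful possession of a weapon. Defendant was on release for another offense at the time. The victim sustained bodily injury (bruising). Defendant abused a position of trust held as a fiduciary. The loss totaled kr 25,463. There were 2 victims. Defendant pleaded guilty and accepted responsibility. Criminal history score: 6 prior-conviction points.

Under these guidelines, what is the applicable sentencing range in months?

53-62 months

Base offense level for unlawful possession of a weapon: 16.
R1 does not apply.
R2 does not apply.
R3 applies: 16 + 2 = 18.
R5 applies (level before this adjustment is 18 ≥ 15, so +4): 18 + 4 = 22.
R6 applies: 22 + 3 = 25.
R7 applies: 25 + 1 = 26.
R8 applies: 26 − 1 = 25.
Level 25 exceeds the maximum of 18; capped at 18.
Final offense level: 18.
Criminal history: 6 prior points → Category A (0-7).
Level 18 falls in the 18 band.
Grid: Level 18 × Category A = 53-62 months.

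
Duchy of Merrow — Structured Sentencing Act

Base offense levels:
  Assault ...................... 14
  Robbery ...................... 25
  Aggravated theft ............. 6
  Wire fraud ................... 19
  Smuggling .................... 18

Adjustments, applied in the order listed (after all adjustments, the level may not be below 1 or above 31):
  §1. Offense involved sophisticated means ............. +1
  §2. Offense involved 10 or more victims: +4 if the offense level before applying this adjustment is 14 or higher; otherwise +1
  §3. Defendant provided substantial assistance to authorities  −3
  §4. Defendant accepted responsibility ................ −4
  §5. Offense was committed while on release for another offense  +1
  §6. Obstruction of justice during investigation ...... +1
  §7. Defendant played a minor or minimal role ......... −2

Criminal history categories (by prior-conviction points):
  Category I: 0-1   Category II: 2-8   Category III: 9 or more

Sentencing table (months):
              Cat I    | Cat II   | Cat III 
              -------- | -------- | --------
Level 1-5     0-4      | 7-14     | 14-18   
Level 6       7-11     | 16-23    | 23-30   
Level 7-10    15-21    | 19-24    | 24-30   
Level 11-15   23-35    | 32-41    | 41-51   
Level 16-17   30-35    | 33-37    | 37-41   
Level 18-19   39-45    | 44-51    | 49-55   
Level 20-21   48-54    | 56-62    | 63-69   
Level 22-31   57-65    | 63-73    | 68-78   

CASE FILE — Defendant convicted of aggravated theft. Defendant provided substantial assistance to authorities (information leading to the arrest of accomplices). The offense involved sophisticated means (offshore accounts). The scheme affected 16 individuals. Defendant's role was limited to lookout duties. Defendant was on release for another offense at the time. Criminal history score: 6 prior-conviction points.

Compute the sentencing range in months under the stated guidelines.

Base offense level for aggravated theft: 6.
§1 applies: 6 + 1 = 7.
§2 applies (level before this adjustment is 7 < 14, so +1): 7 + 1 = 8.
§3 applies: 8 − 3 = 5.
§4 does not apply.
§5 applies: 5 + 1 = 6.
§6 does not apply.
§7 applies: 6 − 2 = 4.
Final offense level: 4.
Criminal history: 6 prior points → Category II (2-8).
Level 4 falls in the 1-5 band.
Grid: Level 1-5 × Category II = 7-14 months.

7-14 months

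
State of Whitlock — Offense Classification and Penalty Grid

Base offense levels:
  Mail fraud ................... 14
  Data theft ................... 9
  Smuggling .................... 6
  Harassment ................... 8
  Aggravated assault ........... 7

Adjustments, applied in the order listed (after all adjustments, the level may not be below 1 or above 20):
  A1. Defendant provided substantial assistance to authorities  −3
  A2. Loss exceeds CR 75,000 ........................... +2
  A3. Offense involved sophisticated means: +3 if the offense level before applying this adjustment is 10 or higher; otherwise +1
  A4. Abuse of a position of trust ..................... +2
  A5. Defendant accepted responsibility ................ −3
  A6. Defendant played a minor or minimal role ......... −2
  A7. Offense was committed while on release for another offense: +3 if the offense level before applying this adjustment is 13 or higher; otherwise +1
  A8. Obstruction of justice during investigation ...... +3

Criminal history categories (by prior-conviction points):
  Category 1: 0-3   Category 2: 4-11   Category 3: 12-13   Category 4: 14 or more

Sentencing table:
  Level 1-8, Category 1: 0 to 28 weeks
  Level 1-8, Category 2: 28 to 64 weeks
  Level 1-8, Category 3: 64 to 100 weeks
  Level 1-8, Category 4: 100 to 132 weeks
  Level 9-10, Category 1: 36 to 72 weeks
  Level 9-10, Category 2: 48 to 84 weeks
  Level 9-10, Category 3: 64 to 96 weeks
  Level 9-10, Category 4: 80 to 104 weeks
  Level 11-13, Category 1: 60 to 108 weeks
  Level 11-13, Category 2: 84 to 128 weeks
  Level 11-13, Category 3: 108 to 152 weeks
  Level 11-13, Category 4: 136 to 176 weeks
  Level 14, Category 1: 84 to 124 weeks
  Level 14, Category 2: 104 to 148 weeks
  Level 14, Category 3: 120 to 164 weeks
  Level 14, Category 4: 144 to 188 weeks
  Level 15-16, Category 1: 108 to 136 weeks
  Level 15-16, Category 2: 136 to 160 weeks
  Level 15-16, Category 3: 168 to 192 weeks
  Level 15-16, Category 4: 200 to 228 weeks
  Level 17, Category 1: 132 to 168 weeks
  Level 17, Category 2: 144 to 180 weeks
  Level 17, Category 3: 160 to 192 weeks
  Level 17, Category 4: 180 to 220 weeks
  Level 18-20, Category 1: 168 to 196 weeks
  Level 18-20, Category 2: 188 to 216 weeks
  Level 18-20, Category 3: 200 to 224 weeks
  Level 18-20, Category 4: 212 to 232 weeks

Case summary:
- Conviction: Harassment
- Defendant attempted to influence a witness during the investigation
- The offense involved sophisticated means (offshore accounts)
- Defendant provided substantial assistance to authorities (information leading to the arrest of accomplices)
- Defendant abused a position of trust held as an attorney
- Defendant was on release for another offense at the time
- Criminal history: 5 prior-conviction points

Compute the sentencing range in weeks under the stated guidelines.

84-128 weeks

Base offense level for harassment: 8.
A1 applies: 8 − 3 = 5.
A2 does not apply.
A3 applies (level before this adjustment is 5 < 10, so +1): 5 + 1 = 6.
A4 applies: 6 + 2 = 8.
A6 does not apply.
A7 applies (level before this adjustment is 8 < 13, so +1): 8 + 1 = 9.
A8 applies: 9 + 3 = 12.
Final offense level: 12.
Criminal history: 5 prior points → Category 2 (4-11).
Level 12 falls in the 11-13 band.
Grid: Level 11-13 × Category 2 = 84-128 weeks.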